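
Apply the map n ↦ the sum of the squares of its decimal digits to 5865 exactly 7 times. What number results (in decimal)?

5865 → 5² + 8² + 6² + 5² = 25 + 64 + 36 + 25 = 150
150 → 1² + 5² + 0² = 1 + 25 + 0 = 26
26 → 2² + 6² = 4 + 36 = 40
40 → 4² + 0² = 16 + 0 = 16
16 → 1² + 6² = 1 + 36 = 37
37 → 3² + 7² = 9 + 49 = 58
58 → 5² + 8² = 25 + 64 = 89

89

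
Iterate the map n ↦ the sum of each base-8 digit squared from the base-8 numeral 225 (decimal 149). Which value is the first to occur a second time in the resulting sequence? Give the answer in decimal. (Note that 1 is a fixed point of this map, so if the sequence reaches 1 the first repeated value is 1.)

5

149 = (2,2,5)_8 → 2² + 2² + 5² = 4 + 4 + 25 = 33
33 = (4,1)_8 → 4² + 1² = 16 + 1 = 17
17 = (2,1)_8 → 2² + 1² = 4 + 1 = 5
5 = (5)_8 → 5² = 25
25 = (3,1)_8 → 3² + 1² = 9 + 1 = 10
10 = (1,2)_8 → 1² + 2² = 1 + 4 = 5  — 5 already appeared earlier.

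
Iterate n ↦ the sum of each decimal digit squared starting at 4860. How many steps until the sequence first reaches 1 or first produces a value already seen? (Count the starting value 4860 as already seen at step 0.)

12

4860 → 4² + 8² + 6² + 0² = 116
116 → 1² + 1² + 6² = 38
38 → 3² + 8² = 73
73 → 7² + 3² = 58
58 → 5² + 8² = 89
89 → 8² + 9² = 145
145 → 1² + 4² + 5² = 42
42 → 4² + 2² = 20
20 → 2² + 0² = 4
4 → 4² = 16
16 → 1² + 6² = 37
37 → 3² + 7² = 58  — 58 repeats.
That took 12 steps.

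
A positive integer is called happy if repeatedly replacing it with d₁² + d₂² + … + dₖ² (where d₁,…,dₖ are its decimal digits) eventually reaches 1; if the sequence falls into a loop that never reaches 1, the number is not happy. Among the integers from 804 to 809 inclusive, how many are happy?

1

804: 804 → 80 → 64 → 52 → 29 → 85 → 89 → 145 → 42 → 20 → 4 → 16 → 37 → 58 → 89  (repeats 89)
805: 805 → 89 → 145 → 42 → 20 → 4 → 16 → 37 → 58 → 89  (repeats 89)
806: 806 → 100 → 1  (reaches 1)
807: 807 → 113 → 11 → 2 → 4 → 16 → 37 → 58 → 89 → 145 → 42 → 20 → 4  (repeats 4)
808: 808 → 128 → 69 → 117 → 51 → 26 → 40 → 16 → 37 → 58 → 89 → 145 → 42 → 20 → 4 → 16  (repeats 16)
809: 809 → 145 → 42 → 20 → 4 → 16 → 37 → 58 → 89 → 145  (repeats 145)
happy: 806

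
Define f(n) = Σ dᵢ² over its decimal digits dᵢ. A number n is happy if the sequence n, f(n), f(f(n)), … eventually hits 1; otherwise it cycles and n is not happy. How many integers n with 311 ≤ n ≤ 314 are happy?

311: 311 → 11 → 2 → 4 → 16 → 37 → 58 → 89 → 145 → 42 → 20 → 4  (repeats 4)
312: 312 → 14 → 17 → 50 → 25 → 29 → 85 → 89 → 145 → 42 → 20 → 4 → 16 → 37 → 58 → 89  (repeats 89)
313: 313 → 19 → 82 → 68 → 100 → 1  (reaches 1)
314: 314 → 26 → 40 → 16 → 37 → 58 → 89 → 145 → 42 → 20 → 4 → 16  (repeats 16)
happy: 313

1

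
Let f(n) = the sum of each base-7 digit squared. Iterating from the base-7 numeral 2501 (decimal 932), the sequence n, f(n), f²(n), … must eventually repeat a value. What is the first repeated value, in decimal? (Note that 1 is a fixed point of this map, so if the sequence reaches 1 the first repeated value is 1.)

932 = (2,5,0,1)_7 → 2² + 5² + 0² + 1² = 30
30 = (4,2)_7 → 4² + 2² = 20
20 = (2,6)_7 → 2² + 6² = 40
40 = (5,5)_7 → 5² + 5² = 50
50 = (1,0,1)_7 → 1² + 0² + 1² = 2
2 = (2)_7 → 2² = 4
4 = (4)_7 → 4² = 16
16 = (2,2)_7 → 2² + 2² = 8
8 = (1,1)_7 → 1² + 1² = 2  — 2 already appeared earlier.

2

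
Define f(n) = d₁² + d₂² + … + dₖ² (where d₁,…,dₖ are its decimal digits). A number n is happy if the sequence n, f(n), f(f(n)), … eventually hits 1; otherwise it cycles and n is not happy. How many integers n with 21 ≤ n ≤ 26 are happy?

21: 21 → 5 → 25 → 29 → 85 → 89 → 145 → 42 → 20 → 4 → 16 → 37 → 58 → 89  (repeats 89)
22: 22 → 8 → 64 → 52 → 29 → 85 → 89 → 145 → 42 → 20 → 4 → 16 → 37 → 58 → 89  (repeats 89)
23: 23 → 13 → 10 → 1  (reaches 1)
24: 24 → 20 → 4 → 16 → 37 → 58 → 89 → 145 → 42 → 20  (repeats 20)
25: 25 → 29 → 85 → 89 → 145 → 42 → 20 → 4 → 16 → 37 → 58 → 89  (repeats 89)
26: 26 → 40 → 16 → 37 → 58 → 89 → 145 → 42 → 20 → 4 → 16  (repeats 16)
happy: 23

1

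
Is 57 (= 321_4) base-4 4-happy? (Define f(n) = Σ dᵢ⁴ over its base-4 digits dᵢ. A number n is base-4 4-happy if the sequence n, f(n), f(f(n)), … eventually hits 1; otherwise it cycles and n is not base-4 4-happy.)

57 = (3,2,1)_4 → 98
98 = (1,2,0,2)_4 → 33
33 = (2,0,1)_4 → 17
17 = (1,0,1)_4 → 2
2 = (2)_4 → 16
16 = (1,0,0)_4 → 1  — reached 1.

base-4 4-happy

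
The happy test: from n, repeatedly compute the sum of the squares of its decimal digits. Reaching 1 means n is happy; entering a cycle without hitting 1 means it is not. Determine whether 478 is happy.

happy

478 → 4² + 7² + 8² = 16 + 49 + 64 = 129
129 → 1² + 2² + 9² = 1 + 4 + 81 = 86
86 → 8² + 6² = 64 + 36 = 100
100 → 1² + 0² + 0² = 1 + 0 + 0 = 1  — reached 1.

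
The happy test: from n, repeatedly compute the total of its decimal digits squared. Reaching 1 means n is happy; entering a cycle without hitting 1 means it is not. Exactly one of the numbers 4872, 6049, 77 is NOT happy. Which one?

77

4872: 4872 → 133 → 19 → 82 → 68 → 100 → 1  — reaches 1 (happy)
6049: 6049 → 133 → 19 → 82 → 68 → 100 → 1  — reaches 1 (happy)
77: 77 → 98 → 145 → 42 → 20 → 4 → 16 → 37 → 58 → 89 → 145  — repeats 145 (not happy)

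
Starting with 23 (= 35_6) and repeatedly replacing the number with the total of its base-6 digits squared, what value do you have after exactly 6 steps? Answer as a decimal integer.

23 = (3,5)_6 → 3² + 5² = 34
34 = (5,4)_6 → 5² + 4² = 41
41 = (1,0,5)_6 → 1² + 0² + 5² = 26
26 = (4,2)_6 → 4² + 2² = 20
20 = (3,2)_6 → 3² + 2² = 13
13 = (2,1)_6 → 2² + 1² = 5

5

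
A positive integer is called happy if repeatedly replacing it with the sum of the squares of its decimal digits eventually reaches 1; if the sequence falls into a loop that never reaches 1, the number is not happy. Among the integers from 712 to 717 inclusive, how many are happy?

1

712: 712 → 54 → 41 → 17 → 50 → 25 → 29 → 85 → 89 → 145 → 42 → 20 → 4 → 16 → 37 → 58 → 89  — not happy
713: 713 → 59 → 106 → 37 → 58 → 89 → 145 → 42 → 20 → 4 → 16 → 37  — not happy
714: 714 → 66 → 72 → 53 → 34 → 25 → 29 → 85 → 89 → 145 → 42 → 20 → 4 → 16 → 37 → 58 → 89  — not happy
715: 715 → 75 → 74 → 65 → 61 → 37 → 58 → 89 → 145 → 42 → 20 → 4 → 16 → 37  — not happy
716: 716 → 86 → 100 → 1  — happy
717: 717 → 99 → 162 → 41 → 17 → 50 → 25 → 29 → 85 → 89 → 145 → 42 → 20 → 4 → 16 → 37 → 58 → 89  — not happy
happy: 716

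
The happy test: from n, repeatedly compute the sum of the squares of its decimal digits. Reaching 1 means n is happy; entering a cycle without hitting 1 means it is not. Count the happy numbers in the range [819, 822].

819: 819 → 146 → 53 → 34 → 25 → 29 → 85 → 89 → 145 → 42 → 20 → 4 → 16 → 37 → 58 → 89  — not happy
820: 820 → 68 → 100 → 1  — happy
821: 821 → 69 → 117 → 51 → 26 → 40 → 16 → 37 → 58 → 89 → 145 → 42 → 20 → 4 → 16  — not happy
822: 822 → 72 → 53 → 34 → 25 → 29 → 85 → 89 → 145 → 42 → 20 → 4 → 16 → 37 → 58 → 89  — not happy
happy: 820

1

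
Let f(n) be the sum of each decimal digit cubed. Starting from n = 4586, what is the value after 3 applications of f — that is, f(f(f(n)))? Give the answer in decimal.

371

4586 → 917
917 → 1073
1073 → 371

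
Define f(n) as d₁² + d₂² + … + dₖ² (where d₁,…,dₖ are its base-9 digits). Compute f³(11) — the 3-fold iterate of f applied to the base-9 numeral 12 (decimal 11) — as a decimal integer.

11 = (1,2)_9 → 1² + 2² = 5
5 = (5)_9 → 5² = 25
25 = (2,7)_9 → 2² + 7² = 53

53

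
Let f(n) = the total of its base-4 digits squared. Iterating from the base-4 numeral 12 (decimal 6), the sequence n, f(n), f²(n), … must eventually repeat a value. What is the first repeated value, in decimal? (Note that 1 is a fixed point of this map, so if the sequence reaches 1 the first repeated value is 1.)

6 = (1,2)_4 → 1² + 2² = 1 + 4 = 5
5 = (1,1)_4 → 1² + 1² = 1 + 1 = 2
2 = (2)_4 → 2² = 4
4 = (1,0)_4 → 1² + 0² = 1 + 0 = 1  — reached the fixed point 1.
1 → 1, so 1 is the first repeated value.

1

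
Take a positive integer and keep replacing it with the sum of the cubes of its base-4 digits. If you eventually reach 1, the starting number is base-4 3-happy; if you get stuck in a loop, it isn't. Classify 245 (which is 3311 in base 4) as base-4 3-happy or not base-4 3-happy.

not base-4 3-happy

245 = (3,3,1,1)_4 → 3³ + 3³ + 1³ + 1³ = 27 + 27 + 1 + 1 = 56
56 = (3,2,0)_4 → 3³ + 2³ + 0³ = 27 + 8 + 0 = 35
35 = (2,0,3)_4 → 2³ + 0³ + 3³ = 8 + 0 + 27 = 35  — 35 already seen; the sequence cycles without reaching 1.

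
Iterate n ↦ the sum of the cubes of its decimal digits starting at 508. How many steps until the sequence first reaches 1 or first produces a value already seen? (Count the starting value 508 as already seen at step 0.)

508 → 5³ + 0³ + 8³ = 125 + 0 + 512 = 637
637 → 6³ + 3³ + 7³ = 216 + 27 + 343 = 586
586 → 5³ + 8³ + 6³ = 125 + 512 + 216 = 853
853 → 8³ + 5³ + 3³ = 512 + 125 + 27 = 664
664 → 6³ + 6³ + 4³ = 216 + 216 + 64 = 496
496 → 4³ + 9³ + 6³ = 64 + 729 + 216 = 1009
1009 → 1³ + 0³ + 0³ + 9³ = 1 + 0 + 0 + 729 = 730
730 → 7³ + 3³ + 0³ = 343 + 27 + 0 = 370
370 → 3³ + 7³ + 0³ = 27 + 343 + 0 = 370  — 370 repeats.
That took 9 steps.

9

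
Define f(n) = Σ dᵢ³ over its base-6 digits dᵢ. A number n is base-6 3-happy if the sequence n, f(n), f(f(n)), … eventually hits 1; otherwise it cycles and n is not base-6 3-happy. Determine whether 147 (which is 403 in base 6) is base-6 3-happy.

147 = (4,0,3)_6 → 4³ + 0³ + 3³ = 91
91 = (2,3,1)_6 → 2³ + 3³ + 1³ = 36
36 = (1,0,0)_6 → 1³ + 0³ + 0³ = 1  — reached 1.

base-6 3-happy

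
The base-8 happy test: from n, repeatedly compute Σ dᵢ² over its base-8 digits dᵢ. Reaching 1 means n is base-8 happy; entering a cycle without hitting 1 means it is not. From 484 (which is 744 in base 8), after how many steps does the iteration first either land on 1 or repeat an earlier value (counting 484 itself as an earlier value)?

484 = (7,4,4)_8 → 7² + 4² + 4² = 81
81 = (1,2,1)_8 → 1² + 2² + 1² = 6
6 = (6)_8 → 6² = 36
36 = (4,4)_8 → 4² + 4² = 32
32 = (4,0)_8 → 4² + 0² = 16
16 = (2,0)_8 → 2² + 0² = 4
4 = (4)_8 → 4² = 16  — 16 repeats.
That took 7 steps.

7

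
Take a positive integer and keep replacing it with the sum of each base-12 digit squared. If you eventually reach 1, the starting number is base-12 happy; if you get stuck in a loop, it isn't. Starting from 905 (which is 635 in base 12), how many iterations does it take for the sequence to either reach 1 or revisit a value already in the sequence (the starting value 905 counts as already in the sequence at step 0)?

905 = (6,3,5)_12 → 6² + 3² + 5² = 36 + 9 + 25 = 70
70 = (5,10)_12 → 5² + 10² = 25 + 100 = 125
125 = (10,5)_12 → 10² + 5² = 100 + 25 = 125  — 125 repeats.
That took 3 steps.

3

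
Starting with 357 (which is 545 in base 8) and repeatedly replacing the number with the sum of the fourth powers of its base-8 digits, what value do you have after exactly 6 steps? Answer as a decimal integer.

357 = (5,4,5)_8 → 1506
1506 = (2,7,4,2)_8 → 2689
2689 = (5,2,0,1)_8 → 642
642 = (1,2,0,2)_8 → 33
33 = (4,1)_8 → 257
257 = (4,0,1)_8 → 257

257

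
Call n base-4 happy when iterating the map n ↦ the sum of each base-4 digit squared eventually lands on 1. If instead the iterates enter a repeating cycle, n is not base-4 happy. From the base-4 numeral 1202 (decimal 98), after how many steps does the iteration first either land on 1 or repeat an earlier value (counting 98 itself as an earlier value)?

98 = (1,2,0,2)_4 → 1² + 2² + 0² + 2² = 9
9 = (2,1)_4 → 2² + 1² = 5
5 = (1,1)_4 → 1² + 1² = 2
2 = (2)_4 → 2² = 4
4 = (1,0)_4 → 1² + 0² = 1  — reached 1.
That took 5 steps.

5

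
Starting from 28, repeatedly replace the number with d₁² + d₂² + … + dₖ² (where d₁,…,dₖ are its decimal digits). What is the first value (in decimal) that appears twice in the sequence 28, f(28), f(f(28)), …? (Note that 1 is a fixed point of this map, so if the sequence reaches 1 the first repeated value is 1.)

28 → 2² + 8² = 4 + 64 = 68
68 → 6² + 8² = 36 + 64 = 100
100 → 1² + 0² + 0² = 1 + 0 + 0 = 1  — reached the fixed point 1.
1 → 1, so 1 is the first repeated value.

1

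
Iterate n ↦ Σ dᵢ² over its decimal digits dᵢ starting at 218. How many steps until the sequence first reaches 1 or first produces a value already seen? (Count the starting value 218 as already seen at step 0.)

218 → 69
69 → 117
117 → 51
51 → 26
26 → 40
40 → 16
16 → 37
37 → 58
58 → 89
89 → 145
145 → 42
42 → 20
20 → 4
4 → 16  — 16 repeats.
That took 14 steps.

14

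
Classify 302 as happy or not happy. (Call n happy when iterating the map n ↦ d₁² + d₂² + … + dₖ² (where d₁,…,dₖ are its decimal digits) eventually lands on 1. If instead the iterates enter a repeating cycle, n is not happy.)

302 → 3² + 0² + 2² = 13
13 → 1² + 3² = 10
10 → 1² + 0² = 1  — reached 1.

happy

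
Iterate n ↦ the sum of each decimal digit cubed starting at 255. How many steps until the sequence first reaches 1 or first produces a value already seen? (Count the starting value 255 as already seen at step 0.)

9

255 → 258
258 → 645
645 → 405
405 → 189
189 → 1242
1242 → 81
81 → 513
513 → 153
153 → 153  — 153 repeats.
That took 9 steps.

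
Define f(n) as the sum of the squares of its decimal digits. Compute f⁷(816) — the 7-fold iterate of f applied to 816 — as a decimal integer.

816 → 8² + 1² + 6² = 101
101 → 1² + 0² + 1² = 2
2 → 2² = 4
4 → 4² = 16
16 → 1² + 6² = 37
37 → 3² + 7² = 58
58 → 5² + 8² = 89

89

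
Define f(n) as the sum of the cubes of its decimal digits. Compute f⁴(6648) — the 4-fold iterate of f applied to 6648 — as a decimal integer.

153

6648 → 6³ + 6³ + 4³ + 8³ = 1008
1008 → 1³ + 0³ + 0³ + 8³ = 513
513 → 5³ + 1³ + 3³ = 153
153 → 1³ + 5³ + 3³ = 153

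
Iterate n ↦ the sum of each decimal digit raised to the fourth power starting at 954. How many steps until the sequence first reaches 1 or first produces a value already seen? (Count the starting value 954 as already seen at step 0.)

13

954 → 7442
7442 → 2929
2929 → 13154
13154 → 964
964 → 8113
8113 → 4179
4179 → 9219
9219 → 13139
13139 → 6725
6725 → 4338
4338 → 4514
4514 → 1138
1138 → 4179  — 4179 repeats.
That took 13 steps.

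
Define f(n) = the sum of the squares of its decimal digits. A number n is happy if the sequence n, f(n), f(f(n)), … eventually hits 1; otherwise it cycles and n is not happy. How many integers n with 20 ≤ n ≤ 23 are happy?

20: 20 → 4 → 16 → 37 → 58 → 89 → 145 → 42 → 20  (repeats 20)
21: 21 → 5 → 25 → 29 → 85 → 89 → 145 → 42 → 20 → 4 → 16 → 37 → 58 → 89  (repeats 89)
22: 22 → 8 → 64 → 52 → 29 → 85 → 89 → 145 → 42 → 20 → 4 → 16 → 37 → 58 → 89  (repeats 89)
23: 23 → 13 → 10 → 1  (reaches 1)
happy: 23

1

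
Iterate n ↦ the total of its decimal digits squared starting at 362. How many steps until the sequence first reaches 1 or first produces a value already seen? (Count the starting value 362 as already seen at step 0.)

5

362 → 3² + 6² + 2² = 9 + 36 + 4 = 49
49 → 4² + 9² = 16 + 81 = 97
97 → 9² + 7² = 81 + 49 = 130
130 → 1² + 3² + 0² = 1 + 9 + 0 = 10
10 → 1² + 0² = 1 + 0 = 1  — reached 1.
That took 5 steps.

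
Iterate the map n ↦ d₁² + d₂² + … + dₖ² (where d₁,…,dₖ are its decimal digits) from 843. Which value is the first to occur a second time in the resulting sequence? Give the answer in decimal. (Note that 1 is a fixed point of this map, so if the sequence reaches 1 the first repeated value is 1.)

89

843 → 8² + 4² + 3² = 64 + 16 + 9 = 89
89 → 8² + 9² = 64 + 81 = 145
145 → 1² + 4² + 5² = 1 + 16 + 25 = 42
42 → 4² + 2² = 16 + 4 = 20
20 → 2² + 0² = 4 + 0 = 4
4 → 4² = 16
16 → 1² + 6² = 1 + 36 = 37
37 → 3² + 7² = 9 + 49 = 58
58 → 5² + 8² = 25 + 64 = 89  — 89 already appeared earlier.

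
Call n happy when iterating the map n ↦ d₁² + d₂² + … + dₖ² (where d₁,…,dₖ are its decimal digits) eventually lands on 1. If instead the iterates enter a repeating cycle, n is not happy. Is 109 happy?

happy

109 → 1² + 0² + 9² = 1 + 0 + 81 = 82
82 → 8² + 2² = 64 + 4 = 68
68 → 6² + 8² = 36 + 64 = 100
100 → 1² + 0² + 0² = 1 + 0 + 0 = 1  — reached 1.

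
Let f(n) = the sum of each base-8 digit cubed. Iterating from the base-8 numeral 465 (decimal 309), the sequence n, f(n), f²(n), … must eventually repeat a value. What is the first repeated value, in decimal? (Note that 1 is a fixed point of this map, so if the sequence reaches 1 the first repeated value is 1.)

559

309 = (4,6,5)_8 → 4³ + 6³ + 5³ = 64 + 216 + 125 = 405
405 = (6,2,5)_8 → 6³ + 2³ + 5³ = 216 + 8 + 125 = 349
349 = (5,3,5)_8 → 5³ + 3³ + 5³ = 125 + 27 + 125 = 277
277 = (4,2,5)_8 → 4³ + 2³ + 5³ = 64 + 8 + 125 = 197
197 = (3,0,5)_8 → 3³ + 0³ + 5³ = 27 + 0 + 125 = 152
152 = (2,3,0)_8 → 2³ + 3³ + 0³ = 8 + 27 + 0 = 35
35 = (4,3)_8 → 4³ + 3³ = 64 + 27 = 91
91 = (1,3,3)_8 → 1³ + 3³ + 3³ = 1 + 27 + 27 = 55
55 = (6,7)_8 → 6³ + 7³ = 216 + 343 = 559
559 = (1,0,5,7)_8 → 1³ + 0³ + 5³ + 7³ = 1 + 0 + 125 + 343 = 469
469 = (7,2,5)_8 → 7³ + 2³ + 5³ = 343 + 8 + 125 = 476
476 = (7,3,4)_8 → 7³ + 3³ + 4³ = 343 + 27 + 64 = 434
434 = (6,6,2)_8 → 6³ + 6³ + 2³ = 216 + 216 + 8 = 440
440 = (6,7,0)_8 → 6³ + 7³ + 0³ = 216 + 343 + 0 = 559  — 559 already appeared earlier.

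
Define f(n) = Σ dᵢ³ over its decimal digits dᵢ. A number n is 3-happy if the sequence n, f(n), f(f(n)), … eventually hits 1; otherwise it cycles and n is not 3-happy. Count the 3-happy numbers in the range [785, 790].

785: 785 → 980 → 1241 → 74 → 407 → 407  (repeats 407)
786: 786 → 1071 → 345 → 216 → 225 → 141 → 66 → 432 → 99 → 1458 → 702 → 351 → 153 → 153  (repeats 153)
787: 787 → 1198 → 1243 → 100 → 1  (reaches 1)
788: 788 → 1367 → 587 → 980 → 1241 → 74 → 407 → 407  (repeats 407)
789: 789 → 1584 → 702 → 351 → 153 → 153  (repeats 153)
790: 790 → 1072 → 352 → 160 → 217 → 352  (repeats 352)
3-happy: 787

1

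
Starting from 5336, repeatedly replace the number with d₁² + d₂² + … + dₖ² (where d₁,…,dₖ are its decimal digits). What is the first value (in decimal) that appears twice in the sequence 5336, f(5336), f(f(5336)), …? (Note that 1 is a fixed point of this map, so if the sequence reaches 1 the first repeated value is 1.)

5336 → 5² + 3² + 3² + 6² = 25 + 9 + 9 + 36 = 79
79 → 7² + 9² = 49 + 81 = 130
130 → 1² + 3² + 0² = 1 + 9 + 0 = 10
10 → 1² + 0² = 1 + 0 = 1  — reached the fixed point 1.
1 → 1, so 1 is the first repeated value.

1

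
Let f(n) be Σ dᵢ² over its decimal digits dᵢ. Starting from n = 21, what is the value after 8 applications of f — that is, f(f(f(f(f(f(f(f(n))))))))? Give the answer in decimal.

20

21 → 5
5 → 25
25 → 29
29 → 85
85 → 89
89 → 145
145 → 42
42 → 20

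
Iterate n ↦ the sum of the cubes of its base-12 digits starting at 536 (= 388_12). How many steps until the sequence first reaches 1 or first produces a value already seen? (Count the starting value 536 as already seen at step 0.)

5

536 = (3,8,8)_12 → 3³ + 8³ + 8³ = 27 + 512 + 512 = 1051
1051 = (7,3,7)_12 → 7³ + 3³ + 7³ = 343 + 27 + 343 = 713
713 = (4,11,5)_12 → 4³ + 11³ + 5³ = 64 + 1331 + 125 = 1520
1520 = (10,6,8)_12 → 10³ + 6³ + 8³ = 1000 + 216 + 512 = 1728
1728 = (1,0,0,0)_12 → 1³ + 0³ + 0³ + 0³ = 1 + 0 + 0 + 0 = 1  — reached 1.
That took 5 steps.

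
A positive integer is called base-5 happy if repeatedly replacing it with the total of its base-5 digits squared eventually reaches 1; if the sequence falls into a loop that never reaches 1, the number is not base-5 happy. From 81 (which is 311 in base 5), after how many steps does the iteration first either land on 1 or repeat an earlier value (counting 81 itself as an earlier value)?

3

81 = (3,1,1)_5 → 3² + 1² + 1² = 11
11 = (2,1)_5 → 2² + 1² = 5
5 = (1,0)_5 → 1² + 0² = 1  — reached 1.
That took 3 steps.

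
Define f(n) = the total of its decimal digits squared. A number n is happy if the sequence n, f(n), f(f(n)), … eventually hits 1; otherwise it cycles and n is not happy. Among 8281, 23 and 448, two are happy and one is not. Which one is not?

448

8281: 8281 → 133 → 19 → 82 → 68 → 100 → 1  — reaches 1 (happy)
23: 23 → 13 → 10 → 1  — reaches 1 (happy)
448: 448 → 96 → 117 → 51 → 26 → 40 → 16 → 37 → 58 → 89 → 145 → 42 → 20 → 4 → 16  — repeats 16 (not happy)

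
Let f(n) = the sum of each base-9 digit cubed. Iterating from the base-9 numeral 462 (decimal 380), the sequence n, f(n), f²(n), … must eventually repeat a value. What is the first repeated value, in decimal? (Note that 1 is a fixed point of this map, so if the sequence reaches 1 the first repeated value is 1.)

380 = (4,6,2)_9 → 4³ + 6³ + 2³ = 288
288 = (3,5,0)_9 → 3³ + 5³ + 0³ = 152
152 = (1,7,8)_9 → 1³ + 7³ + 8³ = 856
856 = (1,1,5,1)_9 → 1³ + 1³ + 5³ + 1³ = 128
128 = (1,5,2)_9 → 1³ + 5³ + 2³ = 134
134 = (1,5,8)_9 → 1³ + 5³ + 8³ = 638
638 = (7,7,8)_9 → 7³ + 7³ + 8³ = 1198
1198 = (1,5,7,1)_9 → 1³ + 5³ + 7³ + 1³ = 470
470 = (5,7,2)_9 → 5³ + 7³ + 2³ = 476
476 = (5,7,8)_9 → 5³ + 7³ + 8³ = 980
980 = (1,3,0,8)_9 → 1³ + 3³ + 0³ + 8³ = 540
540 = (6,6,0)_9 → 6³ + 6³ + 0³ = 432
432 = (5,3,0)_9 → 5³ + 3³ + 0³ = 152  — 152 already appeared earlier.

152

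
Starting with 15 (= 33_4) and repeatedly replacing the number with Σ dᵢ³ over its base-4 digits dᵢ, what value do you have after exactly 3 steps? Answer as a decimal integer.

9

15 = (3,3)_4 → 54
54 = (3,1,2)_4 → 36
36 = (2,1,0)_4 → 9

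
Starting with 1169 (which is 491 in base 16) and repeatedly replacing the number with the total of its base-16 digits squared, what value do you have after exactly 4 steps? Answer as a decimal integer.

1169 = (4,9,1)_16 → 4² + 9² + 1² = 16 + 81 + 1 = 98
98 = (6,2)_16 → 6² + 2² = 36 + 4 = 40
40 = (2,8)_16 → 2² + 8² = 4 + 64 = 68
68 = (4,4)_16 → 4² + 4² = 16 + 16 = 32

32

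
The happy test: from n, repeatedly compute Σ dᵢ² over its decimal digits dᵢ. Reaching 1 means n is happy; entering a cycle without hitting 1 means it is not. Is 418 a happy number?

not happy

418 → 4² + 1² + 8² = 16 + 1 + 64 = 81
81 → 8² + 1² = 64 + 1 = 65
65 → 6² + 5² = 36 + 25 = 61
61 → 6² + 1² = 36 + 1 = 37
37 → 3² + 7² = 9 + 49 = 58
58 → 5² + 8² = 25 + 64 = 89
89 → 8² + 9² = 64 + 81 = 145
145 → 1² + 4² + 5² = 1 + 16 + 25 = 42
42 → 4² + 2² = 16 + 4 = 20
20 → 2² + 0² = 4 + 0 = 4
4 → 4² = 16
16 → 1² + 6² = 1 + 36 = 37  — 37 already seen; the sequence cycles without reaching 1.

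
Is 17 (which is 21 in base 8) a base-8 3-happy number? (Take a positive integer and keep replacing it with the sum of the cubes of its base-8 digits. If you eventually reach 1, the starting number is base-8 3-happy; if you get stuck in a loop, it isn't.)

17 = (2,1)_8 → 2³ + 1³ = 8 + 1 = 9
9 = (1,1)_8 → 1³ + 1³ = 1 + 1 = 2
2 = (2)_8 → 2³ = 8
8 = (1,0)_8 → 1³ + 0³ = 1 + 0 = 1  — reached 1.

base-8 3-happy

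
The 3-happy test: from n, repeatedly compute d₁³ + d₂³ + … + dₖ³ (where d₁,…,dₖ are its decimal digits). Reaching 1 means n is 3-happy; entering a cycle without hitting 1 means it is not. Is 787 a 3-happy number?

787 → 7³ + 8³ + 7³ = 343 + 512 + 343 = 1198
1198 → 1³ + 1³ + 9³ + 8³ = 1 + 1 + 729 + 512 = 1243
1243 → 1³ + 2³ + 4³ + 3³ = 1 + 8 + 64 + 27 = 100
100 → 1³ + 0³ + 0³ = 1 + 0 + 0 = 1  — reached 1.

3-happy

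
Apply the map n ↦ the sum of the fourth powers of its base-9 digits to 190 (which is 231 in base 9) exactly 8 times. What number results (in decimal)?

8208

190 = (2,3,1)_9 → 2⁴ + 3⁴ + 1⁴ = 16 + 81 + 1 = 98
98 = (1,1,8)_9 → 1⁴ + 1⁴ + 8⁴ = 1 + 1 + 4096 = 4098
4098 = (5,5,5,3)_9 → 5⁴ + 5⁴ + 5⁴ + 3⁴ = 625 + 625 + 625 + 81 = 1956
1956 = (2,6,1,3)_9 → 2⁴ + 6⁴ + 1⁴ + 3⁴ = 16 + 1296 + 1 + 81 = 1394
1394 = (1,8,1,8)_9 → 1⁴ + 8⁴ + 1⁴ + 8⁴ = 1 + 4096 + 1 + 4096 = 8194
8194 = (1,2,2,1,4)_9 → 1⁴ + 2⁴ + 2⁴ + 1⁴ + 4⁴ = 1 + 16 + 16 + 1 + 256 = 290
290 = (3,5,2)_9 → 3⁴ + 5⁴ + 2⁴ = 81 + 625 + 16 = 722
722 = (8,8,2)_9 → 8⁴ + 8⁴ + 2⁴ = 4096 + 4096 + 16 = 8208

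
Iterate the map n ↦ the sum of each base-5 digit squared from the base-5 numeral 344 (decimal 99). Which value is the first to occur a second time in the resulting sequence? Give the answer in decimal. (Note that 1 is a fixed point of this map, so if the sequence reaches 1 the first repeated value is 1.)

1

99 = (3,4,4)_5 → 3² + 4² + 4² = 9 + 16 + 16 = 41
41 = (1,3,1)_5 → 1² + 3² + 1² = 1 + 9 + 1 = 11
11 = (2,1)_5 → 2² + 1² = 4 + 1 = 5
5 = (1,0)_5 → 1² + 0² = 1 + 0 = 1  — reached the fixed point 1.
1 → 1, so 1 is the first repeated value.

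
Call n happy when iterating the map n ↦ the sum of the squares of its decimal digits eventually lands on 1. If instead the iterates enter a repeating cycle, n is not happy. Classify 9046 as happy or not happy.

9046 → 133
133 → 19
19 → 82
82 → 68
68 → 100
100 → 1  — reached 1.

happy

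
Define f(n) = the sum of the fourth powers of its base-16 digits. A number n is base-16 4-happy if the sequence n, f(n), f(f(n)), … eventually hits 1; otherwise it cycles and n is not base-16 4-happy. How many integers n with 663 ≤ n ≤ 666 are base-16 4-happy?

3

663: 663 → 8978 → 114 → 2417 → 8963 → 178 → 14657 → 6899 → 60707 → 67074 → 1313 → 642 → 4128 → 17 → 2 → 16 → 1  (reaches 1)
664: 664 → 10673 → 21219 → 39138 → 49089 → 86003 → 101588 → 53650 → 35139 → 10994 → 60657 → 109778 → 59314 → 55474 → 47314 → 47314  (repeats 47314)
665: 665 → 13138 → 803 → 178 → 14657 → 6899 → 60707 → 67074 → 1313 → 642 → 4128 → 17 → 2 → 16 → 1  (reaches 1)
666: 666 → 16577 → 20993 → 642 → 4128 → 17 → 2 → 16 → 1  (reaches 1)
base-16 4-happy: 663, 665, 666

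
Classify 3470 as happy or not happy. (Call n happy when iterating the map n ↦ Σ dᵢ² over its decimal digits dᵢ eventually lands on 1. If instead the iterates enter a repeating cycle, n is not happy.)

not happy

3470 → 3² + 4² + 7² + 0² = 74
74 → 7² + 4² = 65
65 → 6² + 5² = 61
61 → 6² + 1² = 37
37 → 3² + 7² = 58
58 → 5² + 8² = 89
89 → 8² + 9² = 145
145 → 1² + 4² + 5² = 42
42 → 4² + 2² = 20
20 → 2² + 0² = 4
4 → 4² = 16
16 → 1² + 6² = 37  — 37 already seen; the sequence cycles without reaching 1.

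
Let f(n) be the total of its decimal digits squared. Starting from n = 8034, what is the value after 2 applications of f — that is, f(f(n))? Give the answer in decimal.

145

8034 → 8² + 0² + 3² + 4² = 64 + 0 + 9 + 16 = 89
89 → 8² + 9² = 64 + 81 = 145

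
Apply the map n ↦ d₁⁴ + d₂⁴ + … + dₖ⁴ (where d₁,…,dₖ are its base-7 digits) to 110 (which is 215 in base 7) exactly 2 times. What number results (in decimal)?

110 = (2,1,5)_7 → 2⁴ + 1⁴ + 5⁴ = 642
642 = (1,6,0,5)_7 → 1⁴ + 6⁴ + 0⁴ + 5⁴ = 1922

1922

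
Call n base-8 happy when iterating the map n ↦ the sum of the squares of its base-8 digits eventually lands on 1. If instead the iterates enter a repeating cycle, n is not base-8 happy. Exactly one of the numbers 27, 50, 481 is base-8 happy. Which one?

27: 27 → 18 → 8 → 1  — reaches 1 (base-8 happy)
50: 50 → 40 → 25 → 10 → 5 → 25  — repeats 25 (not base-8 happy)
481: 481 → 66 → 5 → 25 → 10 → 5  — repeats 5 (not base-8 happy)

27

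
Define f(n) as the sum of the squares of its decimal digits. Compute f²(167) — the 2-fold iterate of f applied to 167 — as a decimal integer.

100

167 → 86
86 → 100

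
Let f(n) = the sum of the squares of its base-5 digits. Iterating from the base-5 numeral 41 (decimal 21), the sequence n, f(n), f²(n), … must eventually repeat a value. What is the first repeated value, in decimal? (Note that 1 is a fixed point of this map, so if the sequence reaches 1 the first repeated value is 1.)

13

21 = (4,1)_5 → 4² + 1² = 17
17 = (3,2)_5 → 3² + 2² = 13
13 = (2,3)_5 → 2² + 3² = 13  — 13 already appeared earlier.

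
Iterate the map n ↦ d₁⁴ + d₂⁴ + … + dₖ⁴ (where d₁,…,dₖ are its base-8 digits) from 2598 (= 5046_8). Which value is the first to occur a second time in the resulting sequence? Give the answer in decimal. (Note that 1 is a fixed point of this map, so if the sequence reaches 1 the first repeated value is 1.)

273

2598 = (5,0,4,6)_8 → 5⁴ + 0⁴ + 4⁴ + 6⁴ = 625 + 0 + 256 + 1296 = 2177
2177 = (4,2,0,1)_8 → 4⁴ + 2⁴ + 0⁴ + 1⁴ = 256 + 16 + 0 + 1 = 273
273 = (4,2,1)_8 → 4⁴ + 2⁴ + 1⁴ = 256 + 16 + 1 = 273  — 273 already appeared earlier.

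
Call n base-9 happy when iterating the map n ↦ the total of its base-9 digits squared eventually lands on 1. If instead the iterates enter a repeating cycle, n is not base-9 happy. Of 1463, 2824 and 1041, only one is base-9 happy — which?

1041

1463: 1463 → 29 → 13 → 17 → 65 → 53 → 89 → 65  — repeats 65 (not base-9 happy)
2824: 2824 → 156 → 74 → 68 → 74  — repeats 74 (not base-9 happy)
1041: 1041 → 95 → 27 → 9 → 1  — reaches 1 (base-9 happy)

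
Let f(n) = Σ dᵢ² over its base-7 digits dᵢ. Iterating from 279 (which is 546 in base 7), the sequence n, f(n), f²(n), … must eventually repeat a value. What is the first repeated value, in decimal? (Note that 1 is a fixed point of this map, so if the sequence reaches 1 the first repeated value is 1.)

17

279 = (5,4,6)_7 → 77
77 = (1,4,0)_7 → 17
17 = (2,3)_7 → 13
13 = (1,6)_7 → 37
37 = (5,2)_7 → 29
29 = (4,1)_7 → 17  — 17 already appeared earlier.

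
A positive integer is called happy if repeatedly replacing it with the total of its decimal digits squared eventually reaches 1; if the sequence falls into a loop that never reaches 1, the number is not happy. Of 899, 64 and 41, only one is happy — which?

899

899: 899 → 226 → 44 → 32 → 13 → 10 → 1  — reaches 1 (happy)
64: 64 → 52 → 29 → 85 → 89 → 145 → 42 → 20 → 4 → 16 → 37 → 58 → 89  — repeats 89 (not happy)
41: 41 → 17 → 50 → 25 → 29 → 85 → 89 → 145 → 42 → 20 → 4 → 16 → 37 → 58 → 89  — repeats 89 (not happy)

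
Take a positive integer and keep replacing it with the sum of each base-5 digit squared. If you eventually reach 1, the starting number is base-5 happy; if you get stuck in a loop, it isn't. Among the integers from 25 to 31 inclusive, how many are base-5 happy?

25: 25 → 1  — base-5 happy
26: 26 → 2 → 4 → 16 → 10 → 4  — not base-5 happy
27: 27 → 5 → 1  — base-5 happy
28: 28 → 10 → 4 → 16 → 10  — not base-5 happy
29: 29 → 17 → 13 → 13  — not base-5 happy
30: 30 → 2 → 4 → 16 → 10 → 4  — not base-5 happy
31: 31 → 3 → 9 → 17 → 13 → 13  — not base-5 happy
base-5 happy: 25, 27

2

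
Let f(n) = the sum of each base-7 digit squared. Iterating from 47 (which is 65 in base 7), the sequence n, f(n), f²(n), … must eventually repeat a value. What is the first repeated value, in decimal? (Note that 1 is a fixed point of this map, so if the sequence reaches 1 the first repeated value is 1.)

45

47 = (6,5)_7 → 61
61 = (1,1,5)_7 → 27
27 = (3,6)_7 → 45
45 = (6,3)_7 → 45  — 45 already appeared earlier.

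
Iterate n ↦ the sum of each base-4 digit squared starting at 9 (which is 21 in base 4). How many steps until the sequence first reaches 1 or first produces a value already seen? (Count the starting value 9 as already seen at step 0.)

4

9 = (2,1)_4 → 2² + 1² = 4 + 1 = 5
5 = (1,1)_4 → 1² + 1² = 1 + 1 = 2
2 = (2)_4 → 2² = 4
4 = (1,0)_4 → 1² + 0² = 1 + 0 = 1  — reached 1.
That took 4 steps.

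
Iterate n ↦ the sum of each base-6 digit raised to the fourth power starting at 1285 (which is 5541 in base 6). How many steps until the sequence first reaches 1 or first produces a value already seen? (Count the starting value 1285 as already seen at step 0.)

11

1285 = (5,5,4,1)_6 → 5⁴ + 5⁴ + 4⁴ + 1⁴ = 1507
1507 = (1,0,5,5,1)_6 → 1⁴ + 0⁴ + 5⁴ + 5⁴ + 1⁴ = 1252
1252 = (5,4,4,4)_6 → 5⁴ + 4⁴ + 4⁴ + 4⁴ = 1393
1393 = (1,0,2,4,1)_6 → 1⁴ + 0⁴ + 2⁴ + 4⁴ + 1⁴ = 274
274 = (1,1,3,4)_6 → 1⁴ + 1⁴ + 3⁴ + 4⁴ = 339
339 = (1,3,2,3)_6 → 1⁴ + 3⁴ + 2⁴ + 3⁴ = 179
179 = (4,5,5)_6 → 4⁴ + 5⁴ + 5⁴ = 1506
1506 = (1,0,5,5,0)_6 → 1⁴ + 0⁴ + 5⁴ + 5⁴ + 0⁴ = 1251
1251 = (5,4,4,3)_6 → 5⁴ + 4⁴ + 4⁴ + 3⁴ = 1218
1218 = (5,3,5,0)_6 → 5⁴ + 3⁴ + 5⁴ + 0⁴ = 1331
1331 = (1,0,0,5,5)_6 → 1⁴ + 0⁴ + 0⁴ + 5⁴ + 5⁴ = 1251  — 1251 repeats.
That took 11 steps.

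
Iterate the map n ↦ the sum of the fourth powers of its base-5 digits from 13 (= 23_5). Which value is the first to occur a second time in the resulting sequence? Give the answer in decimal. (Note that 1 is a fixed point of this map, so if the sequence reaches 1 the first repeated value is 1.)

13 = (2,3)_5 → 2⁴ + 3⁴ = 16 + 81 = 97
97 = (3,4,2)_5 → 3⁴ + 4⁴ + 2⁴ = 81 + 256 + 16 = 353
353 = (2,4,0,3)_5 → 2⁴ + 4⁴ + 0⁴ + 3⁴ = 16 + 256 + 0 + 81 = 353  — 353 already appeared earlier.

353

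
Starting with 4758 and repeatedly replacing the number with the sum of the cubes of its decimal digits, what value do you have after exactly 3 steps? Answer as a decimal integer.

4758 → 4³ + 7³ + 5³ + 8³ = 1044
1044 → 1³ + 0³ + 4³ + 4³ = 129
129 → 1³ + 2³ + 9³ = 738

738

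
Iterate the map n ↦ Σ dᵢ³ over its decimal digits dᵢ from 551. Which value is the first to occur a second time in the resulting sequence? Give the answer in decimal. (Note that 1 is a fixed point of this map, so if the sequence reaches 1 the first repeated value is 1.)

551 → 251
251 → 134
134 → 92
92 → 737
737 → 713
713 → 371
371 → 371  — 371 already appeared earlier.

371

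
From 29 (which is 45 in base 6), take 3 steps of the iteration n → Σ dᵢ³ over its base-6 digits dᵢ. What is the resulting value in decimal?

29 = (4,5)_6 → 189
189 = (5,1,3)_6 → 153
153 = (4,1,3)_6 → 92

92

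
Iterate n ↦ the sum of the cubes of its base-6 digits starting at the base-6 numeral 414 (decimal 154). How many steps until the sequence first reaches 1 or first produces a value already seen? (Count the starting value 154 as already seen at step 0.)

4

154 = (4,1,4)_6 → 4³ + 1³ + 4³ = 129
129 = (3,3,3)_6 → 3³ + 3³ + 3³ = 81
81 = (2,1,3)_6 → 2³ + 1³ + 3³ = 36
36 = (1,0,0)_6 → 1³ + 0³ + 0³ = 1  — reached 1.
That took 4 steps.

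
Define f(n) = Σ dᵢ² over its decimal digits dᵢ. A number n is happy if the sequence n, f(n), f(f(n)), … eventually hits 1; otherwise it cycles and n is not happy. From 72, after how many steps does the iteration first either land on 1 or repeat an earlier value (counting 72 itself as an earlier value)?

72 → 7² + 2² = 53
53 → 5² + 3² = 34
34 → 3² + 4² = 25
25 → 2² + 5² = 29
29 → 2² + 9² = 85
85 → 8² + 5² = 89
89 → 8² + 9² = 145
145 → 1² + 4² + 5² = 42
42 → 4² + 2² = 20
20 → 2² + 0² = 4
4 → 4² = 16
16 → 1² + 6² = 37
37 → 3² + 7² = 58
58 → 5² + 8² = 89  — 89 repeats.
That took 14 steps.

14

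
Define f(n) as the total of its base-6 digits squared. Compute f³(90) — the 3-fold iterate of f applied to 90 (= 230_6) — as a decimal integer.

25

90 = (2,3,0)_6 → 2² + 3² + 0² = 4 + 9 + 0 = 13
13 = (2,1)_6 → 2² + 1² = 4 + 1 = 5
5 = (5)_6 → 5² = 25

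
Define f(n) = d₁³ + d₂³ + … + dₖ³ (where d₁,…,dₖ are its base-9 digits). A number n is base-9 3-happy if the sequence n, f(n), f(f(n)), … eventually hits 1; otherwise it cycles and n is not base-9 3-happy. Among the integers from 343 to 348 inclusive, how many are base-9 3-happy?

343: 343 → 73 → 513 → 243 → 27 → 27  (repeats 27)
344: 344 → 80 → 1024 → 496 → 218 → 232 → 694 → 638 → 1198 → 470 → 476 → 980 → 540 → 432 → 152 → 856 → 128 → 134 → 638  (repeats 638)
345: 345 → 99 → 9 → 1  (reaches 1)
346: 346 → 136 → 218 → 232 → 694 → 638 → 1198 → 470 → 476 → 980 → 540 → 432 → 152 → 856 → 128 → 134 → 638  (repeats 638)
347: 347 → 197 → 547 → 775 → 127 → 127  (repeats 127)
348: 348 → 288 → 152 → 856 → 128 → 134 → 638 → 1198 → 470 → 476 → 980 → 540 → 432 → 152  (repeats 152)
base-9 3-happy: 345

1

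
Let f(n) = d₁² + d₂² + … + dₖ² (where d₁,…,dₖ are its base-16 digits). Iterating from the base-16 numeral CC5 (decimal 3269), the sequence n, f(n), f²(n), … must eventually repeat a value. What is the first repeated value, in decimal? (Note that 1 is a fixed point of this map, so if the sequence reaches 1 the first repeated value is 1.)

3269 = (12,12,5)_16 → 12² + 12² + 5² = 144 + 144 + 25 = 313
313 = (1,3,9)_16 → 1² + 3² + 9² = 1 + 9 + 81 = 91
91 = (5,11)_16 → 5² + 11² = 25 + 121 = 146
146 = (9,2)_16 → 9² + 2² = 81 + 4 = 85
85 = (5,5)_16 → 5² + 5² = 25 + 25 = 50
50 = (3,2)_16 → 3² + 2² = 9 + 4 = 13
13 = (13)_16 → 13² = 169
169 = (10,9)_16 → 10² + 9² = 100 + 81 = 181
181 = (11,5)_16 → 11² + 5² = 121 + 25 = 146  — 146 already appeared earlier.

146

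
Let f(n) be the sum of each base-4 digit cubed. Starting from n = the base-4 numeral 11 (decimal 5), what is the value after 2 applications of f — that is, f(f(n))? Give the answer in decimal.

8

5 = (1,1)_4 → 1³ + 1³ = 1 + 1 = 2
2 = (2)_4 → 2³ = 8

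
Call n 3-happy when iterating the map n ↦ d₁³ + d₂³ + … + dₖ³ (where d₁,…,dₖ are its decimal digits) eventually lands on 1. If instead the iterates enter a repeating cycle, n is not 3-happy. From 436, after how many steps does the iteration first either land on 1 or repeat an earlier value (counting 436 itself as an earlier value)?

436 → 307
307 → 370
370 → 370  — 370 repeats.
That took 3 steps.

3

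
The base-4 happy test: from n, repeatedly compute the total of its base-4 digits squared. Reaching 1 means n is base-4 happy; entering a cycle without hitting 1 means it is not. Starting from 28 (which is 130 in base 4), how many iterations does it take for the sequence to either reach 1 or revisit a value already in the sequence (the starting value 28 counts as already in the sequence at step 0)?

28 = (1,3,0)_4 → 10
10 = (2,2)_4 → 8
8 = (2,0)_4 → 4
4 = (1,0)_4 → 1  — reached 1.
That took 4 steps.

4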